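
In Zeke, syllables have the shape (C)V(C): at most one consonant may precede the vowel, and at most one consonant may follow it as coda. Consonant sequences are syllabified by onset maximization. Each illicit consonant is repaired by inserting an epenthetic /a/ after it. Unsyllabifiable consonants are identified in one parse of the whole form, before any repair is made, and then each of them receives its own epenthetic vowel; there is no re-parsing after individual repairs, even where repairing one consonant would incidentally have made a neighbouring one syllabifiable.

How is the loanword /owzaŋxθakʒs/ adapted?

owzaŋxaθakʒasa

Syllabifying with onset maximization leaves /x/, /ʒ/, /s/ stranded (at most one coda consonant is licensed; onsets are limited to one consonant).
Epenthesis after each stranded consonant: /x/ → /xa/, /ʒ/ → /ʒa/, /s/ → /sa/.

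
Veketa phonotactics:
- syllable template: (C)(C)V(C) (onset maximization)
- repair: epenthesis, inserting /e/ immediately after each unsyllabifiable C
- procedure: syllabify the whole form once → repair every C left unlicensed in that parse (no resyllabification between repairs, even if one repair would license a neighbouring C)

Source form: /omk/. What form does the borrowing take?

The consonants /k/ cannot be parsed into a legal (C)(C)V(C) syllable (at most one coda consonant is licensed; onsets may contain at most 2 consonants).
Epenthesis after each stranded consonant: /k/ → /ke/.

omke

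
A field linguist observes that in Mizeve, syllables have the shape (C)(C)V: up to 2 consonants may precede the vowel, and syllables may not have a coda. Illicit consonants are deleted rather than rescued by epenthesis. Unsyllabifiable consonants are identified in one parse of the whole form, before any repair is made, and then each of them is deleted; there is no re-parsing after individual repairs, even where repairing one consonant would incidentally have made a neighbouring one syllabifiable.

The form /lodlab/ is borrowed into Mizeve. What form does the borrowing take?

lodla

The consonants /b/ cannot be parsed into a legal (C)(C)V syllable (no codas are permitted; onsets may contain at most 2 consonants).
Deleting the stranded consonants removes /b/.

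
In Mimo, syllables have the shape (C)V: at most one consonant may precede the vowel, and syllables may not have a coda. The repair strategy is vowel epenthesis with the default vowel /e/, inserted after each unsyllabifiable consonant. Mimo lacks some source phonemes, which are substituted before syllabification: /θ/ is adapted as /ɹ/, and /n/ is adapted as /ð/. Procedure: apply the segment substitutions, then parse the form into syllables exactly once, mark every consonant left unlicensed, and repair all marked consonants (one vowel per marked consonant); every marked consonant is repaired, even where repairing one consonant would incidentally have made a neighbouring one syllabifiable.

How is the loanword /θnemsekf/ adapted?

Substitution: /θ/ → /ɹ/, /n/ → /ð/, giving /ɹðemsekf/.
Under (C)V, the unsyllabifiable consonants are /ɹ/, /m/, /k/, /f/ (no codas are permitted; onsets are limited to one consonant).
Each unlicensed consonant becomes the onset of a new syllable: /ɹ/ → /ɹe/, /m/ → /me/, /k/ → /ke/, /f/ → /fe/.

ɹeðemesekefe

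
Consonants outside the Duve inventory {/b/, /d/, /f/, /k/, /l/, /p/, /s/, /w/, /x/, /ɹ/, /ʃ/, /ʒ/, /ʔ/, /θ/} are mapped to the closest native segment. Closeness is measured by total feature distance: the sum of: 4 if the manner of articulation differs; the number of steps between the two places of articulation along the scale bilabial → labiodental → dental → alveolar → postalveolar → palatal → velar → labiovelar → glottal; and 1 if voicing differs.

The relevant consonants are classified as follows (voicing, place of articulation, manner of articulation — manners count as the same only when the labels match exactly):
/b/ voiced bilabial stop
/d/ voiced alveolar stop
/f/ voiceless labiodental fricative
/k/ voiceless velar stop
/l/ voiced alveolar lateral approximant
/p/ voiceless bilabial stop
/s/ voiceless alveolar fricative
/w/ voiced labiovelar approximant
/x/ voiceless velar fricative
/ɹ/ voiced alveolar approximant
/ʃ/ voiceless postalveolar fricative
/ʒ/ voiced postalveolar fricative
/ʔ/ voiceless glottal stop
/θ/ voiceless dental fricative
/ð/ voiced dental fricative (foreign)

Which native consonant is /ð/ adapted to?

θ

/θ/ is closest: same manner (fricative), place distance 0 (dental→dental), voicing differs (+1); total 1. Next closest is /f/ at distance 2.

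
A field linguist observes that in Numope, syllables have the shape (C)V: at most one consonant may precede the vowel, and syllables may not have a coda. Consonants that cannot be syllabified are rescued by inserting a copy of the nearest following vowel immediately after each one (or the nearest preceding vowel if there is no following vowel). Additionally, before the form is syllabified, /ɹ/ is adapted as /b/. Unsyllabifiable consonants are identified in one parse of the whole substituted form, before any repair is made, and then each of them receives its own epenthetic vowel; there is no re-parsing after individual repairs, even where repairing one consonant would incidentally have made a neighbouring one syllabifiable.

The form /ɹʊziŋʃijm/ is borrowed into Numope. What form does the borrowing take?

Substitution: /ɹ/ → /b/, giving /bʊziŋʃijm/.
The consonants /ŋ/, /j/, /m/ cannot be parsed into a legal (C)V syllable (no codas are permitted; onsets are limited to one consonant).
Epenthesis after each stranded consonant: /ŋ/ → /ŋi/, /j/ → /ji/, /m/ → /mi/.

bʊziŋiʃijimi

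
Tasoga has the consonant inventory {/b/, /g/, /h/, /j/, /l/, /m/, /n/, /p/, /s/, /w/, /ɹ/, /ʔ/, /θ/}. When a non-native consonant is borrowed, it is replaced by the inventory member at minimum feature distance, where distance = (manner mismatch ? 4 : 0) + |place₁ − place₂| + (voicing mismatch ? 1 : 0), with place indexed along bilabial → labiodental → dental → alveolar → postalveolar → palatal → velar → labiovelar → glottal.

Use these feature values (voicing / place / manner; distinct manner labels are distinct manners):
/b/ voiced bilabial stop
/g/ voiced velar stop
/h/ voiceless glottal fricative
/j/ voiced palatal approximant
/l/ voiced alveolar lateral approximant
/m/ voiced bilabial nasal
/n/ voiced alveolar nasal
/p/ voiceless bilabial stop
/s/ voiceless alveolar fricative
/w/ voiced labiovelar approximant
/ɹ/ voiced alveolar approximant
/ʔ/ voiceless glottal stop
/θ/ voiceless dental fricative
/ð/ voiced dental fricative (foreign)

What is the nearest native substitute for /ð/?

/θ/ is closest: same manner (fricative), place distance 0 (dental→dental), voicing differs (+1); total 1. Next closest is /s/ at distance 2.

θ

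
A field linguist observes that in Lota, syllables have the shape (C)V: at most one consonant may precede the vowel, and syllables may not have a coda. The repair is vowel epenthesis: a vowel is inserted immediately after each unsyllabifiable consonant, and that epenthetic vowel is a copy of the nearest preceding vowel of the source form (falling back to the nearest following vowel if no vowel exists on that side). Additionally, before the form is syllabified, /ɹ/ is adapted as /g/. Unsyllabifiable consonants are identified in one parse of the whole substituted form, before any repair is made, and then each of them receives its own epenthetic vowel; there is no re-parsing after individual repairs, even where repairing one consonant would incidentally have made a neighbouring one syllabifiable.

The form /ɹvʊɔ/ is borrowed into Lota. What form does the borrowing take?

Substitution: /ɹ/ → /g/, giving /gvʊɔ/.
Syllabifying with onset maximization leaves /g/ stranded (no codas are permitted; onsets are limited to one consonant).
Each unlicensed consonant becomes the onset of a new syllable: /g/ → /gʊ/.

gʊvʊɔ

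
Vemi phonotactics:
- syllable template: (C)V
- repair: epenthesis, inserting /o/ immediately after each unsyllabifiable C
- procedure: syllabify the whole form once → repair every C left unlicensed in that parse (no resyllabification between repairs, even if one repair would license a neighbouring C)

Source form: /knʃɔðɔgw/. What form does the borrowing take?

konoʃɔðɔgowo

Under (C)V, the unsyllabifiable consonants are /k/, /n/, /g/, /w/ (no codas are permitted; onsets are limited to one consonant).
Each unlicensed consonant becomes the onset of a new syllable: /k/ → /ko/, /n/ → /no/, /g/ → /go/, /w/ → /wo/.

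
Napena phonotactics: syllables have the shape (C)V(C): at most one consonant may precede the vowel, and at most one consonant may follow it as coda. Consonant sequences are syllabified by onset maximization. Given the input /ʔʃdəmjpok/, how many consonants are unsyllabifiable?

Syllabifying with onset maximization leaves /ʔ/, /ʃ/, /j/ stranded (at most one coda consonant is licensed; onsets are limited to one consonant).

3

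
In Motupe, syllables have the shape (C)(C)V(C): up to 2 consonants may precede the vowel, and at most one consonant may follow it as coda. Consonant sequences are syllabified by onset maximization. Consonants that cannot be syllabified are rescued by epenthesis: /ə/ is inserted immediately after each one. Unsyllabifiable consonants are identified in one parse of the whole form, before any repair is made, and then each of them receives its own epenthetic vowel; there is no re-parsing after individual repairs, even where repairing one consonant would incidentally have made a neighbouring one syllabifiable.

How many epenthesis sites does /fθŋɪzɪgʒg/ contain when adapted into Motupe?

The unsyllabifiable consonants are /f/, /ʒ/, /g/; each receives one epenthetic vowel.

3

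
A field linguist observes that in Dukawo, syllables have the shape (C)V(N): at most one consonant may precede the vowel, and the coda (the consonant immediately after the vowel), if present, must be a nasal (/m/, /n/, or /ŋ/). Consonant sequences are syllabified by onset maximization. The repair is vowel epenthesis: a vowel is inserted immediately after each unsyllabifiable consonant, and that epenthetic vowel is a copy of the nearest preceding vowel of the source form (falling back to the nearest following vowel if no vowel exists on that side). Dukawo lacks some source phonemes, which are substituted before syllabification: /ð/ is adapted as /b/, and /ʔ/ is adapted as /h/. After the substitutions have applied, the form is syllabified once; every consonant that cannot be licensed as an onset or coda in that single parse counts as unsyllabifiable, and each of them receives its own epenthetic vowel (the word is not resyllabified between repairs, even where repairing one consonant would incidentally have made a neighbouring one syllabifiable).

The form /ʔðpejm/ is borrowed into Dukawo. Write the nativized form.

Substitution: /ʔ/ → /h/, /ð/ → /b/, giving /hbpejm/.
The consonants /h/, /b/, /j/, /m/ cannot be parsed into a legal (C)V(N) syllable (only a nasal (/m/, /n/, or /ŋ/) is licensed in coda position; onsets are limited to one consonant).
Epenthesis after each stranded consonant: /h/ → /he/, /b/ → /be/, /j/ → /je/, /m/ → /me/.

hebepejeme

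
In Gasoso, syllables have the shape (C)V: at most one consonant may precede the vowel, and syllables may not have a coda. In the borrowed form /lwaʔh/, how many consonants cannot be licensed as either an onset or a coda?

Under (C)V, the unsyllabifiable consonants are /l/, /ʔ/, /h/ (no codas are permitted; onsets are limited to one consonant).

3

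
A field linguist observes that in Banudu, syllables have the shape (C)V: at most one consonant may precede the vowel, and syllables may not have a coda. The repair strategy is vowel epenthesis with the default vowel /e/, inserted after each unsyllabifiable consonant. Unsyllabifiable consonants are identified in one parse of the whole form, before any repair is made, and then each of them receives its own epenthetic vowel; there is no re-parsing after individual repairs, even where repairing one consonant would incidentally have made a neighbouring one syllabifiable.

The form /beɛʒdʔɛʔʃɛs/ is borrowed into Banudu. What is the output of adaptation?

The consonants /ʒ/, /d/, /ʔ/, /s/ cannot be parsed into a legal (C)V syllable (no codas are permitted; onsets are limited to one consonant).
Each unlicensed consonant becomes the onset of a new syllable: /ʒ/ → /ʒe/, /d/ → /de/, /ʔ/ → /ʔe/, /s/ → /se/.

beɛʒedeʔɛʔeʃɛse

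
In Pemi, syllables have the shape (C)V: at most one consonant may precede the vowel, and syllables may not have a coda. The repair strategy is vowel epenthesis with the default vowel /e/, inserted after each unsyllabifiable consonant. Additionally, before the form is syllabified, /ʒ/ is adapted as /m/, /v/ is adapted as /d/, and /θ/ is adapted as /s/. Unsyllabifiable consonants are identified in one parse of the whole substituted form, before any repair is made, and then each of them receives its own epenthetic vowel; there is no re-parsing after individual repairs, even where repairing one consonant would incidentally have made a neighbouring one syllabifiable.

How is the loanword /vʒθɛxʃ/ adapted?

demesɛxeʃe

Substitution: /v/ → /d/, /ʒ/ → /m/, /θ/ → /s/, giving /dmsɛxʃ/.
The consonants /d/, /m/, /x/, /ʃ/ cannot be parsed into a legal (C)V syllable (no codas are permitted; onsets are limited to one consonant).
Inserting the epenthetic vowel yields /d/ → /de/, /m/ → /me/, /x/ → /xe/, /ʃ/ → /ʃe/.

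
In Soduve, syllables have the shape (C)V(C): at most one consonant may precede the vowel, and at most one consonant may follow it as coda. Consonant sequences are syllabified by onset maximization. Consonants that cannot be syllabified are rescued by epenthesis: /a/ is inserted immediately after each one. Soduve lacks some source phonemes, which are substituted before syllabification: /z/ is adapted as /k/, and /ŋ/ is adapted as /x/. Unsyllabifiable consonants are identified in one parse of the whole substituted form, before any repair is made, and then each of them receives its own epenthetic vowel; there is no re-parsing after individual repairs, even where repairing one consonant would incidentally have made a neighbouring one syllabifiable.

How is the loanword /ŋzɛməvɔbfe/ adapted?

xakɛməvɔbfe

Substitution: /ŋ/ → /x/, /z/ → /k/, giving /xkɛməvɔbfe/.
The consonants /x/ cannot be parsed into a legal (C)V(C) syllable (at most one coda consonant is licensed; onsets are limited to one consonant).
Epenthesis after each stranded consonant: /x/ → /xa/.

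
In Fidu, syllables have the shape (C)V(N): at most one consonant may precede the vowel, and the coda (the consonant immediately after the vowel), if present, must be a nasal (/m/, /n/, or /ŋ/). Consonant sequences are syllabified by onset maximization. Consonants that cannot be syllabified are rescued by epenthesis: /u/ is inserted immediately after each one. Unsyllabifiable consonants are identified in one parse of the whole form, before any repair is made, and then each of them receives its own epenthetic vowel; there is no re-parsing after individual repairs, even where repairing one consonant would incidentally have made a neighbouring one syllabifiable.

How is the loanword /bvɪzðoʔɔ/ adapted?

Syllabifying with onset maximization leaves /b/, /z/ stranded (only a nasal (/m/, /n/, or /ŋ/) is licensed in coda position; onsets are limited to one consonant).
Each unlicensed consonant becomes the onset of a new syllable: /b/ → /bu/, /z/ → /zu/.

buvɪzuðoʔɔ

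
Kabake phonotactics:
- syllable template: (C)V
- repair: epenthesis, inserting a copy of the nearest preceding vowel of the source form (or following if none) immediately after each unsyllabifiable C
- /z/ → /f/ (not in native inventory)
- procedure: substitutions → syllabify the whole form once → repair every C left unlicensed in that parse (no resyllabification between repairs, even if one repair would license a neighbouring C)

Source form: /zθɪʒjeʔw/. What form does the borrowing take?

Substitution: /z/ → /f/, giving /fθɪʒjeʔw/.
Syllabifying with onset maximization leaves /f/, /ʒ/, /ʔ/, /w/ stranded (no codas are permitted; onsets are limited to one consonant).
Inserting the epenthetic vowel yields /f/ → /fɪ/, /ʒ/ → /ʒɪ/, /ʔ/ → /ʔe/, /w/ → /we/.

fɪθɪʒɪjeʔewe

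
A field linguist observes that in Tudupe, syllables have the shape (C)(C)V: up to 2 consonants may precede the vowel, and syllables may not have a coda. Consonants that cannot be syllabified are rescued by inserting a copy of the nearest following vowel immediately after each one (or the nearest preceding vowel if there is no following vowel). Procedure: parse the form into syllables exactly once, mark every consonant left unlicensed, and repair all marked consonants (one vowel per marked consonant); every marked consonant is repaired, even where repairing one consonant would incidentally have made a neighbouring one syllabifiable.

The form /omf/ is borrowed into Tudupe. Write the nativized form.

omofo

Syllabifying with onset maximization leaves /m/, /f/ stranded (no codas are permitted; onsets may contain at most 2 consonants).
Epenthesis after each stranded consonant: /m/ → /mo/, /f/ → /fo/.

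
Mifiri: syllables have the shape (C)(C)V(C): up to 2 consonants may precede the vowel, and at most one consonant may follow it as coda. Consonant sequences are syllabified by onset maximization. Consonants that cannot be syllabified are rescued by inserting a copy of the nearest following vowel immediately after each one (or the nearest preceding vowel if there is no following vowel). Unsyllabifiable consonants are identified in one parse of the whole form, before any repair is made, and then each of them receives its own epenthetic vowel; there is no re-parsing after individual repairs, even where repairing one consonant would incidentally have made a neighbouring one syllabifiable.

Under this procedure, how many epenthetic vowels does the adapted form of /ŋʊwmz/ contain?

The unsyllabifiable consonants are /m/, /z/; each receives one epenthetic vowel.

2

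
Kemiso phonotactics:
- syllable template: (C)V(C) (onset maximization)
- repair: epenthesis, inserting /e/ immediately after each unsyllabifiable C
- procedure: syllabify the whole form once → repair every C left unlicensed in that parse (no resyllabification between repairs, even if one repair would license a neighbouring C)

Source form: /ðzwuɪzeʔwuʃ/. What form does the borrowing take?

The consonants /ð/, /z/ cannot be parsed into a legal (C)V(C) syllable (at most one coda consonant is licensed; onsets are limited to one consonant).
Each unlicensed consonant becomes the onset of a new syllable: /ð/ → /ðe/, /z/ → /ze/.

ðezewuɪzeʔwuʃ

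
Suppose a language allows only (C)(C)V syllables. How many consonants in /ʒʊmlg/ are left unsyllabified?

3

The consonants /m/, /l/, /g/ cannot be parsed into a legal (C)(C)V syllable (no codas are permitted; onsets may contain at most 2 consonants).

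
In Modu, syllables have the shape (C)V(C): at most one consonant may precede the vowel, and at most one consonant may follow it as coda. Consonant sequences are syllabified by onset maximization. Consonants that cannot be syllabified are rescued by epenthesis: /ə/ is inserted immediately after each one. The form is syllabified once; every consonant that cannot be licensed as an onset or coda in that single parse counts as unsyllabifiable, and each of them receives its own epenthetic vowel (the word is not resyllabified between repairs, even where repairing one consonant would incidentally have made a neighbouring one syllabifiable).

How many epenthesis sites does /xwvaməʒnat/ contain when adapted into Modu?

The unsyllabifiable consonants are /x/, /w/; each receives one epenthetic vowel.

2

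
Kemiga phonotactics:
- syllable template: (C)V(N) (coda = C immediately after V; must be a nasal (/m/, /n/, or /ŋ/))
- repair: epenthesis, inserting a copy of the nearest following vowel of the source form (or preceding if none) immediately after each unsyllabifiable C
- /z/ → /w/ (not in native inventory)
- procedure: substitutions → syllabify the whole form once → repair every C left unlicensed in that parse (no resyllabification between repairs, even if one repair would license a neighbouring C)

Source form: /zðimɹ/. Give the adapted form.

wiðimɹi

Substitution: /z/ → /w/, giving /wðimɹ/.
The consonants /w/, /ɹ/ cannot be parsed into a legal (C)V(N) syllable (only a nasal (/m/, /n/, or /ŋ/) is licensed in coda position; onsets are limited to one consonant).
Inserting the epenthetic vowel yields /w/ → /wi/, /ɹ/ → /ɹi/.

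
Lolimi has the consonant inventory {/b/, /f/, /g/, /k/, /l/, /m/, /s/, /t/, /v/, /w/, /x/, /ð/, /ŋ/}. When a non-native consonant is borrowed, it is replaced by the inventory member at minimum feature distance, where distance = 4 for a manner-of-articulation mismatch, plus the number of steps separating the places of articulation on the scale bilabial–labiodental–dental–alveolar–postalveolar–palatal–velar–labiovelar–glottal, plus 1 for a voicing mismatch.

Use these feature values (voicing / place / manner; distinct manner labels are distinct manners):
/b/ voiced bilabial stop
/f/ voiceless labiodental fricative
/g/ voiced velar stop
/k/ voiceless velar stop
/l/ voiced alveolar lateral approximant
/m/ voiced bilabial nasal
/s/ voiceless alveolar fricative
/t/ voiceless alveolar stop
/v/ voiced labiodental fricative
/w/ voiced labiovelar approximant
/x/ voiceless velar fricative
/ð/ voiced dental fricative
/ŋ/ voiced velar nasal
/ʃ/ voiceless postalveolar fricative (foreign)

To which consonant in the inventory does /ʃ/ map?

/s/ is closest: same manner (fricative), place distance 1 (postalveolar→alveolar), same voicing; total 1. Next closest is /x/ at distance 2.

s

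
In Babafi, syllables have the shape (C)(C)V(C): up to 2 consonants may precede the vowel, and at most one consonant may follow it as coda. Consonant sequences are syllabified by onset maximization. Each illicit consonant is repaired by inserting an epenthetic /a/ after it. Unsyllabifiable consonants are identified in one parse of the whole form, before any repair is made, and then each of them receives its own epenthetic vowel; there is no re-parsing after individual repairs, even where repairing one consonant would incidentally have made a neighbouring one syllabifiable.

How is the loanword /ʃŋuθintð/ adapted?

The consonants /t/, /ð/ cannot be parsed into a legal (C)(C)V(C) syllable (at most one coda consonant is licensed; onsets may contain at most 2 consonants).
Each unlicensed consonant becomes the onset of a new syllable: /t/ → /ta/, /ð/ → /ða/.

ʃŋuθintaða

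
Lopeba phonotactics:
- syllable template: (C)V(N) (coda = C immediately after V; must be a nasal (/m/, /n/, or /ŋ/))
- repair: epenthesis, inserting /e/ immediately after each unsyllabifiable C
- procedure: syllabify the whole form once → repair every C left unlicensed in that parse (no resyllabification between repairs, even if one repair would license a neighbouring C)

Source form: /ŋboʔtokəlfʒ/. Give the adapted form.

Syllabifying with onset maximization leaves /ŋ/, /ʔ/, /l/, /f/, /ʒ/ stranded (only a nasal (/m/, /n/, or /ŋ/) is licensed in coda position; onsets are limited to one consonant).
Each unlicensed consonant becomes the onset of a new syllable: /ŋ/ → /ŋe/, /ʔ/ → /ʔe/, /l/ → /le/, /f/ → /fe/, /ʒ/ → /ʒe/.

ŋeboʔetokəlefeʒe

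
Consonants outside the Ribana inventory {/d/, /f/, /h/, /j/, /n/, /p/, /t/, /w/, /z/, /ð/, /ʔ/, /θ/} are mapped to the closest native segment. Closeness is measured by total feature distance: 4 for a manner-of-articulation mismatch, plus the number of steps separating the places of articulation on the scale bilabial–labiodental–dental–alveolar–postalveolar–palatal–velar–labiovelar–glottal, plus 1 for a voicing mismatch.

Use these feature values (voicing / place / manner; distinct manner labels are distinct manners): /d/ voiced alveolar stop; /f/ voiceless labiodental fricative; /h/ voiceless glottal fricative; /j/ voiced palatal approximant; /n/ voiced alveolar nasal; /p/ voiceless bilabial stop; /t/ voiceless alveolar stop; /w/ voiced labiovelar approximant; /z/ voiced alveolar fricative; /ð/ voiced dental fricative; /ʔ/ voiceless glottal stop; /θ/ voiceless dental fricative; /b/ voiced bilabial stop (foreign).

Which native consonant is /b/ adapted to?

p

/p/ is closest: same manner (stop), place distance 0 (bilabial→bilabial), voicing differs (+1); total 1. Next closest is /d/ at distance 3.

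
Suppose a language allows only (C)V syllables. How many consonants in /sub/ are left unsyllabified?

The consonants /b/ cannot be parsed into a legal (C)V syllable (no codas are permitted; onsets are limited to one consonant).

1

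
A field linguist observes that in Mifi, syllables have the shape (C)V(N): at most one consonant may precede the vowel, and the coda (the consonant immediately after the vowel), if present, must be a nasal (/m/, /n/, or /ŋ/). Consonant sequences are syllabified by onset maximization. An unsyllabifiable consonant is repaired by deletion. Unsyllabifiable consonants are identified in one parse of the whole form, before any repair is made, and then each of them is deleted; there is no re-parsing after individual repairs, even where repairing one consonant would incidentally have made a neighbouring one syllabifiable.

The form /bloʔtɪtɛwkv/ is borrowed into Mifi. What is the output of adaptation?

lotɪtɛ

Syllabifying with onset maximization leaves /b/, /ʔ/, /w/, /k/, /v/ stranded (only a nasal (/m/, /n/, or /ŋ/) is licensed in coda position; onsets are limited to one consonant).
Deletion applies to /b/, /ʔ/, /w/, /k/, /v/.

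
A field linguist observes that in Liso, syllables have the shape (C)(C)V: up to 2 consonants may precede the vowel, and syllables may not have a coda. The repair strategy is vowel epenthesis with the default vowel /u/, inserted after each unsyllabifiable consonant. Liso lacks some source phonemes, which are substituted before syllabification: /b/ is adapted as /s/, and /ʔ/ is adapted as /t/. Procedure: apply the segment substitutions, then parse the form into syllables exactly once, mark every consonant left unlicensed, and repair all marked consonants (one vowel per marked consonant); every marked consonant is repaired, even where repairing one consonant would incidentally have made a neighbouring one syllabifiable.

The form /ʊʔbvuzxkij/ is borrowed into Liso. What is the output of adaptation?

Substitution: /ʔ/ → /t/, /b/ → /s/, giving /ʊtsvuzxkij/.
The consonants /t/, /z/, /j/ cannot be parsed into a legal (C)(C)V syllable (no codas are permitted; onsets may contain at most 2 consonants).
Epenthesis after each stranded consonant: /t/ → /tu/, /z/ → /zu/, /j/ → /ju/.

ʊtusvuzuxkiju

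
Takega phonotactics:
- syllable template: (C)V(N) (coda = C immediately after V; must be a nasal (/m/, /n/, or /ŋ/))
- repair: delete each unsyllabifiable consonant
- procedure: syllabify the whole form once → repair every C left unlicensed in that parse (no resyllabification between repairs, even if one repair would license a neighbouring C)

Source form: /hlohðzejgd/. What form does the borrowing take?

Syllabifying with onset maximization leaves /h/, /h/, /ð/, /j/, /g/, /d/ stranded (only a nasal (/m/, /n/, or /ŋ/) is licensed in coda position; onsets are limited to one consonant).
Each unlicensed consonant is deleted: /h/, /h/, /ð/, /j/, /g/, /d/.

loze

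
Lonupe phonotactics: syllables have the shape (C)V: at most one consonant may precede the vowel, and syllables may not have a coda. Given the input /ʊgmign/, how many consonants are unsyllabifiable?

Syllabifying with onset maximization leaves /g/, /g/, /n/ stranded (no codas are permitted; onsets are limited to one consonant).

3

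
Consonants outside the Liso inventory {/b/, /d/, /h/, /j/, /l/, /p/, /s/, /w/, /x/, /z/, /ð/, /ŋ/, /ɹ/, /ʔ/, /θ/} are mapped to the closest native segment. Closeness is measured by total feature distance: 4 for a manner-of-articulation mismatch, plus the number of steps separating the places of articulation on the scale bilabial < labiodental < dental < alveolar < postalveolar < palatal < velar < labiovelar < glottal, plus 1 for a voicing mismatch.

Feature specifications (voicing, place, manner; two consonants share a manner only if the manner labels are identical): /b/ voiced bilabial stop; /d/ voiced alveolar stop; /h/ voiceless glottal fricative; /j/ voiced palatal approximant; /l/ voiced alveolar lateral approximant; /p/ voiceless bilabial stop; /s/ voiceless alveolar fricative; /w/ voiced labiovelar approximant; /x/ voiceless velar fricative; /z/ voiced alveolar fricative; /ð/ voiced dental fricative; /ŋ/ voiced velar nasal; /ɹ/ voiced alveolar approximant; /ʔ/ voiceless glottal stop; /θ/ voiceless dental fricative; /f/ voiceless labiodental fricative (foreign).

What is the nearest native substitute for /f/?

/θ/ is closest: same manner (fricative), place distance 1 (labiodental→dental), same voicing; total 1. Next closest is /s/ at distance 2.

θ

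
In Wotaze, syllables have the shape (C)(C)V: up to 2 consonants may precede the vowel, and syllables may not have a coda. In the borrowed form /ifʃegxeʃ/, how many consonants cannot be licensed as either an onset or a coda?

1

The consonants /ʃ/ cannot be parsed into a legal (C)(C)V syllable (no codas are permitted; onsets may contain at most 2 consonants).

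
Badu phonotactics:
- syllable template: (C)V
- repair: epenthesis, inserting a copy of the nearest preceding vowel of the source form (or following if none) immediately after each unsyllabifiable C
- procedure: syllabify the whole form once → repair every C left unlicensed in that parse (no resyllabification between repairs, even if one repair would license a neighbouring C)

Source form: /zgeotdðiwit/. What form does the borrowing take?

Syllabifying with onset maximization leaves /z/, /t/, /d/, /t/ stranded (no codas are permitted; onsets are limited to one consonant).
Epenthesis after each stranded consonant: /z/ → /ze/, /t/ → /to/, /d/ → /do/, /t/ → /ti/.

zegeotodoðiwiti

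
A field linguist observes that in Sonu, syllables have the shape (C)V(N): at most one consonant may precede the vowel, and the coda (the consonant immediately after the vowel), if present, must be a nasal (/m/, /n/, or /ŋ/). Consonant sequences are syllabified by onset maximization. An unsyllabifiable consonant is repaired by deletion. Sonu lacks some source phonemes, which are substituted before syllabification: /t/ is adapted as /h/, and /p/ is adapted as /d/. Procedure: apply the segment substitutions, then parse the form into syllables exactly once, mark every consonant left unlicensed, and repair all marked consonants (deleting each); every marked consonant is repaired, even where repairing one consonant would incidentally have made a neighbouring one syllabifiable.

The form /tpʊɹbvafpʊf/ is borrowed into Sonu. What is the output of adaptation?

dʊvadʊ

Substitution: /t/ → /h/, /p/ → /d/, giving /hdʊɹbvafdʊf/.
Under (C)V(N), the unsyllabifiable consonants are /h/, /ɹ/, /b/, /f/, /f/ (only a nasal (/m/, /n/, or /ŋ/) is licensed in coda position; onsets are limited to one consonant).
Each unlicensed consonant is deleted: /h/, /ɹ/, /b/, /f/, /f/.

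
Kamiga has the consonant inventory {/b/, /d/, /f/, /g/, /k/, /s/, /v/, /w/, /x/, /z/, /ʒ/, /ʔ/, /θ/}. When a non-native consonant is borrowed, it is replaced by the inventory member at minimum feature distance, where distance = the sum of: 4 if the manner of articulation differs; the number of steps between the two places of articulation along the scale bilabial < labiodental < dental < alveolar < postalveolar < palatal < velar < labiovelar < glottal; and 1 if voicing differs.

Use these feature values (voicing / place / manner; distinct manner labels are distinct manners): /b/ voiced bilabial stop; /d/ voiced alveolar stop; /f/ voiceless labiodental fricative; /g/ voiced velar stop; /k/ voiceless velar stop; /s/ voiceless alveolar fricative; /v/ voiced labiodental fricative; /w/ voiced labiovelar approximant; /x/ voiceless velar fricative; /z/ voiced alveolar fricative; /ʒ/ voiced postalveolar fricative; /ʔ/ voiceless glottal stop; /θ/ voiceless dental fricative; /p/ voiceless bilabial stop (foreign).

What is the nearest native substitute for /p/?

b

/b/ is closest: same manner (stop), place distance 0 (bilabial→bilabial), voicing differs (+1); total 1. Next closest is /d/ at distance 4.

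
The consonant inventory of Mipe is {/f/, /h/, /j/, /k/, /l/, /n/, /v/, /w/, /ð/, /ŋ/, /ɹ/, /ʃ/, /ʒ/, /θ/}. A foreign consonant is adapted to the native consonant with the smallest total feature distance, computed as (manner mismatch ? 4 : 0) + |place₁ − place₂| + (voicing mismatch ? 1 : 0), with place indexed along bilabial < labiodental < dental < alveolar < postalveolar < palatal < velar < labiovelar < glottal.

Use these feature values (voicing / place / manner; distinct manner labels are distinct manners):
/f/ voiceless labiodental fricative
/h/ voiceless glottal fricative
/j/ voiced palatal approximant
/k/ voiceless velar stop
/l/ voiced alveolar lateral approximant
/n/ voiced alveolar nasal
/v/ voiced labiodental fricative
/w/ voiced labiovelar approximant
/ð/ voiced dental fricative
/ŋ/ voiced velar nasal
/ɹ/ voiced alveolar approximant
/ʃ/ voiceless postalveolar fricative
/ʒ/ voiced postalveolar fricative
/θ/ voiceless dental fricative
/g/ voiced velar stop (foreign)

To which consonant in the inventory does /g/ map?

k

/k/ is closest: same manner (stop), place distance 0 (velar→velar), voicing differs (+1); total 1. Next closest is /ŋ/ at distance 4.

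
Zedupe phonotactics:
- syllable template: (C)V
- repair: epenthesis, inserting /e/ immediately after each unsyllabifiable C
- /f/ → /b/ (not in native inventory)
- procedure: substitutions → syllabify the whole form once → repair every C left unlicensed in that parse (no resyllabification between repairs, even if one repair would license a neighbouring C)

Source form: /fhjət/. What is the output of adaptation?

Substitution: /f/ → /b/, giving /bhjət/.
The consonants /b/, /h/, /t/ cannot be parsed into a legal (C)V syllable (no codas are permitted; onsets are limited to one consonant).
Each unlicensed consonant becomes the onset of a new syllable: /b/ → /be/, /h/ → /he/, /t/ → /te/.

behejəte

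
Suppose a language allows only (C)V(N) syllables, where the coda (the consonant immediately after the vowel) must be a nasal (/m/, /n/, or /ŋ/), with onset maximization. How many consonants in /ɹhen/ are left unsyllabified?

The consonants /ɹ/ cannot be parsed into a legal (C)V(N) syllable (only a nasal (/m/, /n/, or /ŋ/) is licensed in coda position; onsets are limited to one consonant).

1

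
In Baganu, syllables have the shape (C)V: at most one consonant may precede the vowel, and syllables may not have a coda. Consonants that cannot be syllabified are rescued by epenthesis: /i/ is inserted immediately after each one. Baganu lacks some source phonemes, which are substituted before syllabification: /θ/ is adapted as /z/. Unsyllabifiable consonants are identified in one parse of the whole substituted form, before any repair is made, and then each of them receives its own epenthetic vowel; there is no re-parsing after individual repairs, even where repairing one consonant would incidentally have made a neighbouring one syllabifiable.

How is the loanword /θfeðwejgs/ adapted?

Substitution: /θ/ → /z/, giving /zfeðwejgs/.
Syllabifying with onset maximization leaves /z/, /ð/, /j/, /g/, /s/ stranded (no codas are permitted; onsets are limited to one consonant).
Epenthesis after each stranded consonant: /z/ → /zi/, /ð/ → /ði/, /j/ → /ji/, /g/ → /gi/, /s/ → /si/.

zifeðiwejigisi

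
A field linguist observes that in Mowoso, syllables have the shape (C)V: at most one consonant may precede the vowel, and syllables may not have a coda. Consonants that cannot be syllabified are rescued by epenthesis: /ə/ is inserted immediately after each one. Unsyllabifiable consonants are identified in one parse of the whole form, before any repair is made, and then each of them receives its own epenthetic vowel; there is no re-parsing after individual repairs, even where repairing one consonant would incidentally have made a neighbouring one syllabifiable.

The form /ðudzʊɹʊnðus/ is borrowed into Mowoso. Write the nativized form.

ðudəzʊɹʊnəðusə

Syllabifying with onset maximization leaves /d/, /n/, /s/ stranded (no codas are permitted; onsets are limited to one consonant).
Epenthesis after each stranded consonant: /d/ → /də/, /n/ → /nə/, /s/ → /sə/.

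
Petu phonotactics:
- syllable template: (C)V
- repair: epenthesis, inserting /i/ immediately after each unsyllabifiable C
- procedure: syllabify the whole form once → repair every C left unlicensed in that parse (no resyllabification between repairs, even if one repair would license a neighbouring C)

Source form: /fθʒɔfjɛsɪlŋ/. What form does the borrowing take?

Syllabifying with onset maximization leaves /f/, /θ/, /f/, /l/, /ŋ/ stranded (no codas are permitted; onsets are limited to one consonant).
Epenthesis after each stranded consonant: /f/ → /fi/, /θ/ → /θi/, /f/ → /fi/, /l/ → /li/, /ŋ/ → /ŋi/.

fiθiʒɔfijɛsɪliŋi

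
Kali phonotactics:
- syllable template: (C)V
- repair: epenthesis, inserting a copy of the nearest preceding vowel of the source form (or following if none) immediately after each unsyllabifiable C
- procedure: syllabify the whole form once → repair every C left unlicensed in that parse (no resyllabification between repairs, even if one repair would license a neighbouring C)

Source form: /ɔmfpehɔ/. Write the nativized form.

Syllabifying with onset maximization leaves /m/, /f/ stranded (no codas are permitted; onsets are limited to one consonant).
Inserting the epenthetic vowel yields /m/ → /mɔ/, /f/ → /fɔ/.

ɔmɔfɔpehɔ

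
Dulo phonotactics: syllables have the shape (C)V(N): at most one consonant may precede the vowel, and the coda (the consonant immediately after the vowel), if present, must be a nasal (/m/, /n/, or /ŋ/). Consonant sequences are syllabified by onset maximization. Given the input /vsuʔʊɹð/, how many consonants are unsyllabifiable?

Syllabifying with onset maximization leaves /v/, /ɹ/, /ð/ stranded (only a nasal (/m/, /n/, or /ŋ/) is licensed in coda position; onsets are limited to one consonant).

3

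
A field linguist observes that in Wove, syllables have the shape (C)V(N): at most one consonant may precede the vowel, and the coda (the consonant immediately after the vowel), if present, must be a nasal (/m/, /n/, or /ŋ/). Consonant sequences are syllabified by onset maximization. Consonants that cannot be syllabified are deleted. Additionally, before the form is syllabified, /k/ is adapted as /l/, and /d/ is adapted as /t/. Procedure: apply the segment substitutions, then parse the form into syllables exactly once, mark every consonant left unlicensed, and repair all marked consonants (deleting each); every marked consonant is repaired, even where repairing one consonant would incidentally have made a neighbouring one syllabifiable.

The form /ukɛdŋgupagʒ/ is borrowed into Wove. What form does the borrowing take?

Substitution: /k/ → /l/, /d/ → /t/, giving /ulɛtŋgupagʒ/.
The consonants /t/, /ŋ/, /g/, /ʒ/ cannot be parsed into a legal (C)V(N) syllable (only a nasal (/m/, /n/, or /ŋ/) is licensed in coda position; onsets are limited to one consonant).
Each unlicensed consonant is deleted: /t/, /ŋ/, /g/, /ʒ/.

ulɛgupa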